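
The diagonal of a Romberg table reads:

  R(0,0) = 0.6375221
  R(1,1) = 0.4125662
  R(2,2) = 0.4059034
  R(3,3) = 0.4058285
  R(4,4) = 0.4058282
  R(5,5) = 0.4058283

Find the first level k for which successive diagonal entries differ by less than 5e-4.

k = 3

|R(1,1) − R(0,0)| = 0.2249559 ≥ 5e-4
|R(2,2) − R(1,1)| = 0.0066628 ≥ 5e-4
|R(3,3) − R(2,2)| = 0.0000749 < 5e-4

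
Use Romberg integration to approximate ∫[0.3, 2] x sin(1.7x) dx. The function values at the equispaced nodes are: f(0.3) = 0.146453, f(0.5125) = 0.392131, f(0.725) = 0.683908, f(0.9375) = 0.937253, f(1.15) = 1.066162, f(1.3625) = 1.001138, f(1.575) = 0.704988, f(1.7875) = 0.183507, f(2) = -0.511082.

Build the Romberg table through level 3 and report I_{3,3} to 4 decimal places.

I_{0,0} (trapezoid, 1 panel, h=1.7000): -0.309935
I_{1,0} (trapezoid, 2 panels, h=0.8500): 0.751270
I_{2,0} (trapezoid, 4 panels, h=0.4250): 0.965916
I_{3,0} (trapezoid, 8 panels, h=0.2125): 1.017189
I_{1,1} = 0.751270 + (0.751270 − (-0.309935))/3 = 1.105005
I_{2,1} = 0.965916 + (0.965916 − 0.751270)/3 = 1.037465
I_{3,1} = 1.017189 + (1.017189 − 0.965916)/3 = 1.034280
I_{2,2} = 1.037465 + (1.037465 − 1.105005)/15 = 1.032962
I_{3,2} = 1.034280 + (1.034280 − 1.037465)/15 = 1.034068
I_{3,3} = 1.034068 + (1.034068 − 1.032962)/63 = 1.034086

1.0341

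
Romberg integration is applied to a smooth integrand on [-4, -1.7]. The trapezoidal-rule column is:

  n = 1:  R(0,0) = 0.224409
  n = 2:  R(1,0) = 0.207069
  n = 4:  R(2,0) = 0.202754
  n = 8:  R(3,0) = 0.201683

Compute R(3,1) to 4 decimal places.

0.2013

R(3,1) = 0.201683 + (0.201683 − 0.202754)/3 = 0.201326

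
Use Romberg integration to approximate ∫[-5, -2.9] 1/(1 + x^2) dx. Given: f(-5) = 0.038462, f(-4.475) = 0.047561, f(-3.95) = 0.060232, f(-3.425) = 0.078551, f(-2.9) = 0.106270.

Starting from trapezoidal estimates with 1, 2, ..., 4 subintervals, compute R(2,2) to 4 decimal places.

0.1347

R(0,0) (trapezoid, 1 panel, h=2.1000): 0.151969
R(1,0) (trapezoid, 2 panels, h=1.0500): 0.139228
R(2,0) (trapezoid, 4 panels, h=0.5250): 0.135823
R(1,1) = 0.139228 + (0.139228 − 0.151969)/3 = 0.134981
R(2,1) = 0.135823 + (0.135823 − 0.139228)/3 = 0.134688
R(2,2) = 0.134688 + (0.134688 − 0.134981)/15 = 0.134668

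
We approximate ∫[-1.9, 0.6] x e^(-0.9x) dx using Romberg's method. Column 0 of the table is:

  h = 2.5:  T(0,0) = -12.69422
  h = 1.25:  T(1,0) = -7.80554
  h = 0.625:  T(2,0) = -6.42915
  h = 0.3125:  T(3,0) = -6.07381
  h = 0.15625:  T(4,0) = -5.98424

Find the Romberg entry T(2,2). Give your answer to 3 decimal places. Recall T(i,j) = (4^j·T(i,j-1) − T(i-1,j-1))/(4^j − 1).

-5.957

T(1,1) = -7.80554 + (-7.80554 − (-12.69422))/3 = -6.17598
T(2,1) = -6.42915 + (-6.42915 − (-7.80554))/3 = -5.97035
T(2,2) = (16·(-5.97035) − (-6.17598)) / 15 = -5.95664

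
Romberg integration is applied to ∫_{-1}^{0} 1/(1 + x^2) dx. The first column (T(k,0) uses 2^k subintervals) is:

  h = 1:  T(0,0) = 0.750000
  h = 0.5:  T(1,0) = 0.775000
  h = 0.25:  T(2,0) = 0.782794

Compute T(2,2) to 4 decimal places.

0.7855

Richardson extrapolation on the trapezoidal column (denominator 4−1=3):
T(1,1) = (4·0.775000 − 0.750000) / 3 = 0.783333
T(2,1) = (4·0.782794 − 0.775000) / 3 = 0.785392
T(2,2) = (16·0.785392 − 0.783333) / 15 = 0.785529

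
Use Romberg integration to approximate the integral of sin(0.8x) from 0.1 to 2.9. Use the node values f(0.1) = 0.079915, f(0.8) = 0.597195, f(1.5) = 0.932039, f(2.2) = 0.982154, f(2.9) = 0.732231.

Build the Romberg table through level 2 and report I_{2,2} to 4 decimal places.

2.0972

I_{0,0} (trapezoid, 1 panel, h=2.8000): 1.137004
I_{1,0} (trapezoid, 2 panels, h=1.4000): 1.873357
I_{2,0} (trapezoid, 4 panels, h=0.7000): 2.042223
I_{1,1} = 1.873357 + (1.873357 − 1.137004)/3 = 2.118808
I_{2,1} = 2.042223 + (2.042223 − 1.873357)/3 = 2.098512
I_{2,2} = 2.098512 + (2.098512 − 2.118808)/15 = 2.097159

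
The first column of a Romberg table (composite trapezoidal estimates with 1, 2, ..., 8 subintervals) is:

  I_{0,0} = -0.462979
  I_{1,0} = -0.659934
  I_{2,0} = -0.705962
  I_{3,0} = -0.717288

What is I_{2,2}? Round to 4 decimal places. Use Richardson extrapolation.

Richardson extrapolation on the trapezoidal column (denominator 4−1=3):
I_{1,1} = -0.659934 + (-0.659934 − (-0.462979))/3 = -0.725586
I_{2,1} = -0.705962 + (-0.705962 − (-0.659934))/3 = -0.721305
I_{2,2} = -0.721305 + (-0.721305 − (-0.725586))/15 = -0.721020

-0.7210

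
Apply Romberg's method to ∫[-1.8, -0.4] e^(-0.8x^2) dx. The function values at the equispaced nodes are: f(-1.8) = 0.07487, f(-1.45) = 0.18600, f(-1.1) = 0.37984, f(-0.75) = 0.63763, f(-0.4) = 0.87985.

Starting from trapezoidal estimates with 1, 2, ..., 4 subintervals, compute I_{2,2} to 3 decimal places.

0.585

I_{0,0} (trapezoid, 1 panel, h=1.4000): 0.66830
I_{1,0} (trapezoid, 2 panels, h=0.7000): 0.60004
I_{2,0} (trapezoid, 4 panels, h=0.3500): 0.58829
I_{1,1} = 0.60004 + (0.60004 − 0.66830)/3 = 0.57729
I_{2,1} = 0.58829 + (0.58829 − 0.60004)/3 = 0.58437
I_{2,2} = 0.58437 + (0.58437 − 0.57729)/15 = 0.58484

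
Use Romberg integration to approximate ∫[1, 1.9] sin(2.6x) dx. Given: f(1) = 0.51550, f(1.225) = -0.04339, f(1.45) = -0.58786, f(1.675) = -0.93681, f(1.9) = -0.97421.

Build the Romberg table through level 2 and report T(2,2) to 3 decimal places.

T(0,0) (trapezoid, 1 panel, h=0.9000): -0.20642
T(1,0) (trapezoid, 2 panels, h=0.4500): -0.36775
T(2,0) (trapezoid, 4 panels, h=0.2250): -0.40442
T(1,1) = -0.36775 + (-0.36775 − (-0.20642))/3 = -0.42153
T(2,1) = -0.40442 + (-0.40442 − (-0.36775))/3 = -0.41664
T(2,2) = -0.41664 + (-0.41664 − (-0.42153))/15 = -0.41631

-0.416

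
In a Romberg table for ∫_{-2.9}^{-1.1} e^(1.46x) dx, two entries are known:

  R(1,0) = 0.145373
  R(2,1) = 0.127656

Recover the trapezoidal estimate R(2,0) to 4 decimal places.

From R(2,1) = (4·R(2,0) − R(1,0))/3, solve for R(2,0):
4·R(2,0) = 3·0.127656 + 0.145373 = 0.528341
R(2,0) = 0.132085

0.1321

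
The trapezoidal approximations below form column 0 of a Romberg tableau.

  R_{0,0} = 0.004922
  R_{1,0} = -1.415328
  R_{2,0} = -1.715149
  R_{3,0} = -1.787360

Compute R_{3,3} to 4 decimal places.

-1.8112

Richardson extrapolation on the trapezoidal column (denominator 4−1=3):
R_{1,1} = -1.415328 + (-1.415328 − 0.004922)/3 = -1.888745
R_{2,1} = (4·(-1.715149) − (-1.415328)) / 3 = -1.815089
R_{3,1} = -1.787360 + (-1.787360 − (-1.715149))/3 = -1.811430
R_{2,2} = (16·(-1.815089) − (-1.888745)) / 15 = -1.810179
R_{3,2} = -1.811430 + (-1.811430 − (-1.815089))/15 = -1.811186
R_{3,3} = -1.811186 + (-1.811186 − (-1.810179))/63 = -1.811202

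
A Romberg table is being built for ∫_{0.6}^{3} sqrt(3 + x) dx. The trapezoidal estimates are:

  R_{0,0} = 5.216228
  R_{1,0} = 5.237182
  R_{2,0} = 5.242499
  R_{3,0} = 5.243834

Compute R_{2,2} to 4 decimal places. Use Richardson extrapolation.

5.2443

Richardson extrapolation on the trapezoidal column (denominator 4−1=3):
R_{1,1} = (4·5.237182 − 5.216228) / 3 = 5.244167
R_{2,1} = (4·5.242499 − 5.237182) / 3 = 5.244271
R_{2,2} = 5.244271 + (5.244271 − 5.244167)/15 = 5.244278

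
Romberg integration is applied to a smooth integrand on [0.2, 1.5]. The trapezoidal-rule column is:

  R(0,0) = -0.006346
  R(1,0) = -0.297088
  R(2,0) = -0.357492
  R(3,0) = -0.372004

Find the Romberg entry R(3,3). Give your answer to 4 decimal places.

R(1,1) = (4·(-0.297088) − (-0.006346)) / 3 = -0.394002
R(2,1) = -0.357492 + (-0.357492 − (-0.297088))/3 = -0.377627
R(3,1) = (4·(-0.372004) − (-0.357492)) / 3 = -0.376841
R(2,2) = (16·(-0.377627) − (-0.394002)) / 15 = -0.376535
R(3,2) = -0.376841 + (-0.376841 − (-0.377627))/15 = -0.376789
R(3,3) = (64·(-0.376789) − (-0.376535)) / 63 = -0.376793

-0.3768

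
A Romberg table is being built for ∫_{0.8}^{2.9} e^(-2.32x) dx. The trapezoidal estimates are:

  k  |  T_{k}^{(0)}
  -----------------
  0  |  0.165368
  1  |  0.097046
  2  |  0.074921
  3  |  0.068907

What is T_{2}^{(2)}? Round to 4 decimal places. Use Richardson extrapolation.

T_{1}^{(1)} = 0.097046 + (0.097046 − 0.165368)/3 = 0.074272
T_{2}^{(1)} = 0.074921 + (0.074921 − 0.097046)/3 = 0.067546
T_{2}^{(2)} = (16·0.067546 − 0.074272) / 15 = 0.067098

0.0671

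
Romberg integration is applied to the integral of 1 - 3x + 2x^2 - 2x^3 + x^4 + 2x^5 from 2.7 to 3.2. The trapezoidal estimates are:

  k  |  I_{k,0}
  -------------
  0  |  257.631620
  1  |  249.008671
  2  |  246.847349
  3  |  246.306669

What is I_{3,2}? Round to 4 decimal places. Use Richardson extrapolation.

246.1264

Richardson extrapolation on the trapezoidal column (denominator 4−1=3):
I_{2,1} = (4·246.847349 − 249.008671) / 3 = 246.126908
I_{3,1} = (4·246.306669 − 246.847349) / 3 = 246.126442
I_{3,2} = (16·246.126442 − 246.126908) / 15 = 246.126411
(Column j=1 coincides with Simpson's rule on the same nodes.)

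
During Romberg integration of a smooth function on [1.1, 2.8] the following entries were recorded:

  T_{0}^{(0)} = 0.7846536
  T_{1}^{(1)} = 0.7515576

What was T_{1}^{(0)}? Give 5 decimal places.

0.75983

From T_{1}^{(1)} = (4·T_{1}^{(0)} − T_{0}^{(0)})/3, solve for T_{1}^{(0)}:
4·T_{1}^{(0)} = 3·0.7515576 + 0.7846536 = 3.0393264
T_{1}^{(0)} = 0.7598316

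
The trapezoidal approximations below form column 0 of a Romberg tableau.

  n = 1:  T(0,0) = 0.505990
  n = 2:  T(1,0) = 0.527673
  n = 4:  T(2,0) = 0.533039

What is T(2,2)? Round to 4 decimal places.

Richardson extrapolation on the trapezoidal column (denominator 4−1=3):
T(1,1) = (4·0.527673 − 0.505990) / 3 = 0.534901
T(2,1) = (4·0.533039 − 0.527673) / 3 = 0.534828
T(2,2) = (16·0.534828 − 0.534901) / 15 = 0.534823

0.5348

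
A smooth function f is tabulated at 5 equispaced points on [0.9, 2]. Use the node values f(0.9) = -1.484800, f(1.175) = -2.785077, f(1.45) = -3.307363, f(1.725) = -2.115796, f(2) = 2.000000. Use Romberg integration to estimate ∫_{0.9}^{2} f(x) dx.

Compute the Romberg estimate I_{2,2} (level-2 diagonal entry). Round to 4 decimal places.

I_{0,0} (trapezoid, 1 panel, h=1.1000): 0.283360
I_{1,0} (trapezoid, 2 panels, h=0.5500): -1.677370
I_{2,0} (trapezoid, 4 panels, h=0.2750): -2.186425
I_{1,1} = -1.677370 + (-1.677370 − 0.283360)/3 = -2.330947
I_{2,1} = -2.186425 + (-2.186425 − (-1.677370))/3 = -2.356110
I_{2,2} = -2.356110 + (-2.356110 − (-2.330947))/15 = -2.357788

-2.3578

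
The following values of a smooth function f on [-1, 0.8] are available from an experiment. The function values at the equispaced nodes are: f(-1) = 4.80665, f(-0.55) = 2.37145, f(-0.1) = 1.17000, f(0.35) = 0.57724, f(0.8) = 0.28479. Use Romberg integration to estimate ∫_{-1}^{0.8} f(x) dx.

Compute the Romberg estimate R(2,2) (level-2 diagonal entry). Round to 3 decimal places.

R(0,0) (trapezoid, 1 panel, h=1.8000): 4.58230
R(1,0) (trapezoid, 2 panels, h=0.9000): 3.34415
R(2,0) (trapezoid, 4 panels, h=0.4500): 2.99898
R(1,1) = 3.34415 + (3.34415 − 4.58230)/3 = 2.93143
R(2,1) = 2.99898 + (2.99898 − 3.34415)/3 = 2.88392
R(2,2) = 2.88392 + (2.88392 − 2.93143)/15 = 2.88075

2.881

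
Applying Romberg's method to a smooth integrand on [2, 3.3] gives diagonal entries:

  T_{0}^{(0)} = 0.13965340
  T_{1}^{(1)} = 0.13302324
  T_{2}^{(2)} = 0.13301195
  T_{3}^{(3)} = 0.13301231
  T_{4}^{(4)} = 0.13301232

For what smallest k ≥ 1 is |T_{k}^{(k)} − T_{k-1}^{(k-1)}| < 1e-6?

|T_{1}^{(1)} − T_{0}^{(0)}| = 0.00663016 ≥ 1e-6
|T_{2}^{(2)} − T_{1}^{(1)}| = 0.00001129 ≥ 1e-6
|T_{3}^{(3)} − T_{2}^{(2)}| = 0.00000036 < 1e-6

k = 3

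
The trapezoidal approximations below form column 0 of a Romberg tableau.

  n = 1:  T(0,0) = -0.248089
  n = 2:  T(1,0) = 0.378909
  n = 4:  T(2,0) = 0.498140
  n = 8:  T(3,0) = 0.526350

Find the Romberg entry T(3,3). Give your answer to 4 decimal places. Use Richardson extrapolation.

0.5356

Richardson extrapolation on the trapezoidal column (denominator 4−1=3):
T(1,1) = (4·0.378909 − (-0.248089)) / 3 = 0.587908
T(2,1) = 0.498140 + (0.498140 − 0.378909)/3 = 0.537884
T(3,1) = 0.526350 + (0.526350 − 0.498140)/3 = 0.535753
T(2,2) = 0.537884 + (0.537884 − 0.587908)/15 = 0.534549
T(3,2) = 0.535753 + (0.535753 − 0.537884)/15 = 0.535611
T(3,3) = (64·0.535611 − 0.534549) / 63 = 0.535628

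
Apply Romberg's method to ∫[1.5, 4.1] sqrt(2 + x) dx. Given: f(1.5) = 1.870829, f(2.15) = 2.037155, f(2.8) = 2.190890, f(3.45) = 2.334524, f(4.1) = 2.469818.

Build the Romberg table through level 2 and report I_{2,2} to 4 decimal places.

I_{0,0} (trapezoid, 1 panel, h=2.6000): 5.642841
I_{1,0} (trapezoid, 2 panels, h=1.3000): 5.669578
I_{2,0} (trapezoid, 4 panels, h=0.6500): 5.676380
I_{1,1} = 5.669578 + (5.669578 − 5.642841)/3 = 5.678490
I_{2,1} = 5.676380 + (5.676380 − 5.669578)/3 = 5.678647
I_{2,2} = 5.678647 + (5.678647 − 5.678490)/15 = 5.678657

5.6787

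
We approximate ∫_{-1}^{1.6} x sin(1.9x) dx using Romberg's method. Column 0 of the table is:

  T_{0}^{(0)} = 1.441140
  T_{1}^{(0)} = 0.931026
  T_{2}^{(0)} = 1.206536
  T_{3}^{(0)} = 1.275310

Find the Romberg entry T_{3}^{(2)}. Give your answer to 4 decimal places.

1.2982

Richardson extrapolation on the trapezoidal column (denominator 4−1=3):
T_{2}^{(1)} = 1.206536 + (1.206536 − 0.931026)/3 = 1.298373
T_{3}^{(1)} = (4·1.275310 − 1.206536) / 3 = 1.298235
T_{3}^{(2)} = (16·1.298235 − 1.298373) / 15 = 1.298226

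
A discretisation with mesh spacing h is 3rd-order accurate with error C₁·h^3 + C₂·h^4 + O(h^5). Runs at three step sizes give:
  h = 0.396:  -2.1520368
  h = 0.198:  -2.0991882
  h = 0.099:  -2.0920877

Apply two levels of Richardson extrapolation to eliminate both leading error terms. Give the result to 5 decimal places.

First eliminate the h^3 term (factor 2^3 = 8):
  B₁ = (8·(-2.0991882) − (-2.1520368))/7 = -2.0916384
  B₂ = (8·(-2.0920877) − (-2.0991882))/7 = -2.0910733
Then eliminate the h^4 term (factor 2^4 = 16):
  (16·(-2.0910733) − (-2.0916384))/15 = -2.0910356

-2.09104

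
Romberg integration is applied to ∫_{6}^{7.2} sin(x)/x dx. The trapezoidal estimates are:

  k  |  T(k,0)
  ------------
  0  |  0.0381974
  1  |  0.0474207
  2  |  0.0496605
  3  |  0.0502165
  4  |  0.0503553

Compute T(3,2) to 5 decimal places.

0.05040

T(2,1) = (4·0.0496605 − 0.0474207) / 3 = 0.0504071
T(3,1) = (4·0.0502165 − 0.0496605) / 3 = 0.0504018
T(3,2) = (16·0.0504018 − 0.0504071) / 15 = 0.0504014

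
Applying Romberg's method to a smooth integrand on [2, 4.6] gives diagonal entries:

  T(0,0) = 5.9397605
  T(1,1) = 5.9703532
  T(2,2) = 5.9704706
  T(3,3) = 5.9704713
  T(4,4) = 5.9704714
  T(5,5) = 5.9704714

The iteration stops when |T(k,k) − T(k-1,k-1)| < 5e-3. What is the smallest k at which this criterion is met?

|T(1,1) − T(0,0)| = 0.0305927 ≥ 5e-3
|T(2,2) − T(1,1)| = 0.0001174 < 5e-3

k = 2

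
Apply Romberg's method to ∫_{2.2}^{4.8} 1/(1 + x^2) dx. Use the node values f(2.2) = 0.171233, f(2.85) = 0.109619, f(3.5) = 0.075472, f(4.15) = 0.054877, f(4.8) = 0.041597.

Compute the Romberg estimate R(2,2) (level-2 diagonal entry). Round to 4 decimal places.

R(0,0) (trapezoid, 1 panel, h=2.6000): 0.276679
R(1,0) (trapezoid, 2 panels, h=1.3000): 0.236453
R(2,0) (trapezoid, 4 panels, h=0.6500): 0.225149
R(1,1) = 0.236453 + (0.236453 − 0.276679)/3 = 0.223044
R(2,1) = 0.225149 + (0.225149 − 0.236453)/3 = 0.221381
R(2,2) = 0.221381 + (0.221381 − 0.223044)/15 = 0.221270

0.2213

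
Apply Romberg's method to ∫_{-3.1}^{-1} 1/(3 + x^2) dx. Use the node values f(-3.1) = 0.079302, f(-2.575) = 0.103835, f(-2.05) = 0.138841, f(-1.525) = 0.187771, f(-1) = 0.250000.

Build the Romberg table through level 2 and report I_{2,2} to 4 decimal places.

I_{0,0} (trapezoid, 1 panel, h=2.1000): 0.345767
I_{1,0} (trapezoid, 2 panels, h=1.0500): 0.318667
I_{2,0} (trapezoid, 4 panels, h=0.5250): 0.312426
I_{1,1} = 0.318667 + (0.318667 − 0.345767)/3 = 0.309634
I_{2,1} = 0.312426 + (0.312426 − 0.318667)/3 = 0.310346
I_{2,2} = 0.310346 + (0.310346 − 0.309634)/15 = 0.310393

0.3104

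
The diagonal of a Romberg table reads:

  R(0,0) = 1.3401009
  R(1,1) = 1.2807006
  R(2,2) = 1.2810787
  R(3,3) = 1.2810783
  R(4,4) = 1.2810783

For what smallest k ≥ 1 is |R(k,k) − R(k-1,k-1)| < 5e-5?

|R(1,1) − R(0,0)| = 0.0594003 ≥ 5e-5
|R(2,2) − R(1,1)| = 0.0003781 ≥ 5e-5
|R(3,3) − R(2,2)| = 0.0000004 < 5e-5

k = 3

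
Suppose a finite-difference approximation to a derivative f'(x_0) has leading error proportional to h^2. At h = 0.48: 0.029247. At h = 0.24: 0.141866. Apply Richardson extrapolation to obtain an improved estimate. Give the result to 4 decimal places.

0.1794

The leading error scales as h^2; refining by a factor of 2 reduces it by 2^2 = 4.
Extrapolated value = (4·A(h/2) − A(h)) / (4 − 1)
= (4·0.141866 − 0.029247) / 3
= 0.538217 / 3 = 0.179406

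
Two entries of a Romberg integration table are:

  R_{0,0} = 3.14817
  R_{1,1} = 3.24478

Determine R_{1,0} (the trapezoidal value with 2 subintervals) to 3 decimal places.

From R_{1,1} = (4·R_{1,0} − R_{0,0})/3, solve for R_{1,0}:
4·R_{1,0} = 3·3.24478 + 3.14817 = 12.88251
R_{1,0} = 3.22063

3.221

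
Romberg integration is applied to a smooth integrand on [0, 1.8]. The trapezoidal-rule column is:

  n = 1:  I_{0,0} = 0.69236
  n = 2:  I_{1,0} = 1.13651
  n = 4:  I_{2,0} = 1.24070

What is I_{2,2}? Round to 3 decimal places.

Richardson extrapolation on the trapezoidal column (denominator 4−1=3):
I_{1,1} = (4·1.13651 − 0.69236) / 3 = 1.28456
I_{2,1} = (4·1.24070 − 1.13651) / 3 = 1.27543
I_{2,2} = 1.27543 + (1.27543 − 1.28456)/15 = 1.27482

1.275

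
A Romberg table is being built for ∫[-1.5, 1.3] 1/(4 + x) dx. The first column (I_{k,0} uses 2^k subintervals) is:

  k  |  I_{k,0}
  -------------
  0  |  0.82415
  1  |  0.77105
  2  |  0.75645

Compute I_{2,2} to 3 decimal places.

I_{1,1} = 0.77105 + (0.77105 − 0.82415)/3 = 0.75335
I_{2,1} = 0.75645 + (0.75645 − 0.77105)/3 = 0.75158
I_{2,2} = (16·0.75158 − 0.75335) / 15 = 0.75146

0.751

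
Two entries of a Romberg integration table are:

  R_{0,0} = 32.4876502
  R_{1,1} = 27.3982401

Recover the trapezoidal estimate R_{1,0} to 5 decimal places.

From R_{1,1} = (4·R_{1,0} − R_{0,0})/3, solve for R_{1,0}:
4·R_{1,0} = 3·27.3982401 + 32.4876502 = 114.6823705
R_{1,0} = 28.6705926

28.67059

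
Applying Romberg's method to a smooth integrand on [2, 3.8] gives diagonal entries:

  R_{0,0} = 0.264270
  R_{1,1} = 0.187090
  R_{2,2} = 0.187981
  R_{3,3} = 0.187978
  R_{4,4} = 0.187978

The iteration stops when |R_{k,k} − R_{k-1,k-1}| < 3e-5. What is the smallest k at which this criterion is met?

k = 3

|R_{1,1} − R_{0,0}| = 0.077180 ≥ 3e-5
|R_{2,2} − R_{1,1}| = 0.000891 ≥ 3e-5
|R_{3,3} − R_{2,2}| = 0.000003 < 3e-5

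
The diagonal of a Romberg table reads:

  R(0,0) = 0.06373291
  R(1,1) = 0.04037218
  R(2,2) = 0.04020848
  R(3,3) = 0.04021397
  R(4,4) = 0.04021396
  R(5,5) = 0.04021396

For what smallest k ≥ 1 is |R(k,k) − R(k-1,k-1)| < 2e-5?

|R(1,1) − R(0,0)| = 0.02336073 ≥ 2e-5
|R(2,2) − R(1,1)| = 0.00016370 ≥ 2e-5
|R(3,3) − R(2,2)| = 0.00000549 < 2e-5

k = 3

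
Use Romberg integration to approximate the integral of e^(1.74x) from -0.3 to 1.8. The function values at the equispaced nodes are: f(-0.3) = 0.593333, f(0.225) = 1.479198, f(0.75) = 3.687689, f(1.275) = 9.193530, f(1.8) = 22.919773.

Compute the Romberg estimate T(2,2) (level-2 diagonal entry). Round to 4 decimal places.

T(0,0) (trapezoid, 1 panel, h=2.1000): 24.688761
T(1,0) (trapezoid, 2 panels, h=1.0500): 16.216454
T(2,0) (trapezoid, 4 panels, h=0.5250): 13.711409
T(1,1) = 16.216454 + (16.216454 − 24.688761)/3 = 13.392352
T(2,1) = 13.711409 + (13.711409 − 16.216454)/3 = 12.876394
T(2,2) = 12.876394 + (12.876394 − 13.392352)/15 = 12.841997

12.8420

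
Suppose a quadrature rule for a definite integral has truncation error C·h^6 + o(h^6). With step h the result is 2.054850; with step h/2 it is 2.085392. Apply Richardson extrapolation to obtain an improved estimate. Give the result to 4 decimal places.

2.0859

Extrapolated value = (64·A(h/2) − A(h)) / (64 − 1)
= (64·2.085392 − 2.054850) / 63
= 131.410238 / 63 = 2.085877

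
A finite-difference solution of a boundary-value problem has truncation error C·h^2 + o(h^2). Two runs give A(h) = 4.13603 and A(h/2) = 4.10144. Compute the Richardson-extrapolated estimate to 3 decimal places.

4.090

Extrapolated value = (4·A(h/2) − A(h)) / (4 − 1)
= (4·4.10144 − 4.13603) / 3
= 12.26973 / 3 = 4.08991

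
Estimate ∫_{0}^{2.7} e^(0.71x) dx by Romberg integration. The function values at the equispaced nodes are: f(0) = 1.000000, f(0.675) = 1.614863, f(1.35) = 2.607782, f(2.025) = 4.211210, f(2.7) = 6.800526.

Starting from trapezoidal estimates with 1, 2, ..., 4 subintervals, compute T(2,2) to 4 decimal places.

8.1699

T(0,0) (trapezoid, 1 panel, h=2.7000): 10.530710
T(1,0) (trapezoid, 2 panels, h=1.3500): 8.785861
T(2,0) (trapezoid, 4 panels, h=0.6750): 8.325530
T(1,1) = 8.785861 + (8.785861 − 10.530710)/3 = 8.204245
T(2,1) = 8.325530 + (8.325530 − 8.785861)/3 = 8.172086
T(2,2) = 8.172086 + (8.172086 − 8.204245)/15 = 8.169942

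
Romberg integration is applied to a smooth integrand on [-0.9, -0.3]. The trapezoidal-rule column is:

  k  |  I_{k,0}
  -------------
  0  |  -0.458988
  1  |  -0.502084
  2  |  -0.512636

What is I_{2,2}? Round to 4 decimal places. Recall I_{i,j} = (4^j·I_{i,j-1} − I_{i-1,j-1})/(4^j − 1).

Richardson extrapolation on the trapezoidal column (denominator 4−1=3):
I_{1,1} = -0.502084 + (-0.502084 − (-0.458988))/3 = -0.516449
I_{2,1} = (4·(-0.512636) − (-0.502084)) / 3 = -0.516153
I_{2,2} = -0.516153 + (-0.516153 − (-0.516449))/15 = -0.516133

-0.5161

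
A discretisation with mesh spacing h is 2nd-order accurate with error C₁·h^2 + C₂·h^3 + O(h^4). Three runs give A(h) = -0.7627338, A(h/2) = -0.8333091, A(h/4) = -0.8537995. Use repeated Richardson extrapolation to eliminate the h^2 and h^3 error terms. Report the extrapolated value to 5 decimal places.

-0.86117

First eliminate the h^2 term (factor 2^2 = 4):
  B₁ = (4·(-0.8333091) − (-0.7627338))/3 = -0.8568342
  B₂ = (4·(-0.8537995) − (-0.8333091))/3 = -0.8606296
Then eliminate the h^3 term (factor 2^3 = 8):
  (8·(-0.8606296) − (-0.8568342))/7 = -0.8611718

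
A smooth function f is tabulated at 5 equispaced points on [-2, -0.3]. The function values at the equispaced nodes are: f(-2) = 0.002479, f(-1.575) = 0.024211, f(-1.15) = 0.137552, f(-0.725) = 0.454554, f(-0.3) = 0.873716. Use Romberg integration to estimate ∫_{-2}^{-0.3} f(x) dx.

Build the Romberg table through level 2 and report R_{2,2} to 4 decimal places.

0.4364

R_{0,0} (trapezoid, 1 panel, h=1.7000): 0.744766
R_{1,0} (trapezoid, 2 panels, h=0.8500): 0.489302
R_{2,0} (trapezoid, 4 panels, h=0.4250): 0.448126
R_{1,1} = 0.489302 + (0.489302 − 0.744766)/3 = 0.404147
R_{2,1} = 0.448126 + (0.448126 − 0.489302)/3 = 0.434401
R_{2,2} = 0.434401 + (0.434401 − 0.404147)/15 = 0.436418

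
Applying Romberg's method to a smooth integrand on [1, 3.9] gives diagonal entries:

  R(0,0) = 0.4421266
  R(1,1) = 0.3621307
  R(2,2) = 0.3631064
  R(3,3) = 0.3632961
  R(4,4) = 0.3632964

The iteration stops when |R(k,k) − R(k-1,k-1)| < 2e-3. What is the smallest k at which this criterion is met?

k = 2

|R(1,1) − R(0,0)| = 0.0799959 ≥ 2e-3
|R(2,2) − R(1,1)| = 0.0009757 < 2e-3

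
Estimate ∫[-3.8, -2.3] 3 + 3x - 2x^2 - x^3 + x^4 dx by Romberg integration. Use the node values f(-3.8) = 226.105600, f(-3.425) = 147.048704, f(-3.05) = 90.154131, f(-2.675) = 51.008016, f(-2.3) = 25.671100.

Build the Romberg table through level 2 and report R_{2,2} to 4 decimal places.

153.0350

R_{0,0} (trapezoid, 1 panel, h=1.5000): 188.832525
R_{1,0} (trapezoid, 2 panels, h=0.7500): 162.031861
R_{2,0} (trapezoid, 4 panels, h=0.3750): 155.287200
R_{1,1} = 162.031861 + (162.031861 − 188.832525)/3 = 153.098306
R_{2,1} = 155.287200 + (155.287200 − 162.031861)/3 = 153.038980
R_{2,2} = 153.038980 + (153.038980 − 153.098306)/15 = 153.035025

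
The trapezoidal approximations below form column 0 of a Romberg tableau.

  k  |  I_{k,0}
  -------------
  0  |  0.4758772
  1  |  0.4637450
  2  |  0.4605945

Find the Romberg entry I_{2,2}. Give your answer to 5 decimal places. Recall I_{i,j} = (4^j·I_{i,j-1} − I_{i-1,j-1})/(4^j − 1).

I_{1,1} = (4·0.4637450 − 0.4758772) / 3 = 0.4597009
I_{2,1} = 0.4605945 + (0.4605945 − 0.4637450)/3 = 0.4595443
I_{2,2} = 0.4595443 + (0.4595443 − 0.4597009)/15 = 0.4595339
(Column j=1 coincides with Simpson's rule on the same nodes.)

0.45953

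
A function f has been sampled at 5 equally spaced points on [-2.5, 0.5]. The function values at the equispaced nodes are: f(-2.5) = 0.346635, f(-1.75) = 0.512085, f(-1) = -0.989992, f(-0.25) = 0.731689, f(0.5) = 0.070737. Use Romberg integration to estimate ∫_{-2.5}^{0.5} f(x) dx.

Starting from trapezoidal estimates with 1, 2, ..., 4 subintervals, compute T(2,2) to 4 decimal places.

1.0281

T(0,0) (trapezoid, 1 panel, h=3.0000): 0.626058
T(1,0) (trapezoid, 2 panels, h=1.5000): -1.171959
T(2,0) (trapezoid, 4 panels, h=0.7500): 0.346851
T(1,1) = -1.171959 + (-1.171959 − 0.626058)/3 = -1.771298
T(2,1) = 0.346851 + (0.346851 − (-1.171959))/3 = 0.853121
T(2,2) = 0.853121 + (0.853121 − (-1.771298))/15 = 1.028082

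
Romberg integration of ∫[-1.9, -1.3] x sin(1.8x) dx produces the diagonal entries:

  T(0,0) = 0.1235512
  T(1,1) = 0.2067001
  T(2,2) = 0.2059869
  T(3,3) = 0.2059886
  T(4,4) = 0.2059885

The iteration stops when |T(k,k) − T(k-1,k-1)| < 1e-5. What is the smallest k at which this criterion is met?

k = 3

|T(1,1) − T(0,0)| = 0.0831489 ≥ 1e-5
|T(2,2) − T(1,1)| = 0.0007132 ≥ 1e-5
|T(3,3) − T(2,2)| = 0.0000017 < 1e-5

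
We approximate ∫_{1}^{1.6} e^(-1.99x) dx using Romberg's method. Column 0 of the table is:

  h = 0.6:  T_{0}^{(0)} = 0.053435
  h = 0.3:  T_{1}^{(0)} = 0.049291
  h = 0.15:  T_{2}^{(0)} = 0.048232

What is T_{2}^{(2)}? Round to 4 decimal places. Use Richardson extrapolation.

T_{1}^{(1)} = 0.049291 + (0.049291 − 0.053435)/3 = 0.047910
T_{2}^{(1)} = (4·0.048232 − 0.049291) / 3 = 0.047879
T_{2}^{(2)} = 0.047879 + (0.047879 − 0.047910)/15 = 0.047877

0.0479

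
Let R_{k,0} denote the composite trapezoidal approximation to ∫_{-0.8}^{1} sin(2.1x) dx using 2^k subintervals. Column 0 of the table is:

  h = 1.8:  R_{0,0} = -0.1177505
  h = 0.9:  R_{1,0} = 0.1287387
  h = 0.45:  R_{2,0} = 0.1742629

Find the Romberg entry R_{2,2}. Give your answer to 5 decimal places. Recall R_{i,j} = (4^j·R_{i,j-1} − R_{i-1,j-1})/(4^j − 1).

0.18801

Richardson extrapolation on the trapezoidal column (denominator 4−1=3):
R_{1,1} = (4·0.1287387 − (-0.1177505)) / 3 = 0.2109018
R_{2,1} = (4·0.1742629 − 0.1287387) / 3 = 0.1894376
R_{2,2} = 0.1894376 + (0.1894376 − 0.2109018)/15 = 0.1880067
(Column j=1 coincides with Simpson's rule on the same nodes.)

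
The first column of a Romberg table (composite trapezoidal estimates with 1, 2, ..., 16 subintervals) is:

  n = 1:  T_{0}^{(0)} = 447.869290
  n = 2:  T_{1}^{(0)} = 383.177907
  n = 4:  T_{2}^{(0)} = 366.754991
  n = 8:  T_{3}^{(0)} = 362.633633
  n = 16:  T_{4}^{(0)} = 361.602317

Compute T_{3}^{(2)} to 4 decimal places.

361.2585

Richardson extrapolation on the trapezoidal column (denominator 4−1=3):
T_{2}^{(1)} = 366.754991 + (366.754991 − 383.177907)/3 = 361.280686
T_{3}^{(1)} = (4·362.633633 − 366.754991) / 3 = 361.259847
T_{3}^{(2)} = (16·361.259847 − 361.280686) / 15 = 361.258458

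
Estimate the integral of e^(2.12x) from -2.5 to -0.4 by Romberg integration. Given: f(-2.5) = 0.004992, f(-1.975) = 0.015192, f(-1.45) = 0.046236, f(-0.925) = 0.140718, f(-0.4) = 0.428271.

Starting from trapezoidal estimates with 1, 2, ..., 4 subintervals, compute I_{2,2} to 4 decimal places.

0.2001

I_{0,0} (trapezoid, 1 panel, h=2.1000): 0.454926
I_{1,0} (trapezoid, 2 panels, h=1.0500): 0.276011
I_{2,0} (trapezoid, 4 panels, h=0.5250): 0.219858
I_{1,1} = 0.276011 + (0.276011 − 0.454926)/3 = 0.216373
I_{2,1} = 0.219858 + (0.219858 − 0.276011)/3 = 0.201140
I_{2,2} = 0.201140 + (0.201140 − 0.216373)/15 = 0.200124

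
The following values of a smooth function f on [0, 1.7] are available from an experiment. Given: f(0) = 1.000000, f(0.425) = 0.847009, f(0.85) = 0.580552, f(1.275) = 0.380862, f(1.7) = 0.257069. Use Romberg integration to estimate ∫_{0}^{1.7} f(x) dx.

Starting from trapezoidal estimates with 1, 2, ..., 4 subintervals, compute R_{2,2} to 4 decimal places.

1.0400

R_{0,0} (trapezoid, 1 panel, h=1.7000): 1.068509
R_{1,0} (trapezoid, 2 panels, h=0.8500): 1.027724
R_{2,0} (trapezoid, 4 panels, h=0.4250): 1.035707
R_{1,1} = 1.027724 + (1.027724 − 1.068509)/3 = 1.014129
R_{2,1} = 1.035707 + (1.035707 − 1.027724)/3 = 1.038368
R_{2,2} = 1.038368 + (1.038368 − 1.014129)/15 = 1.039984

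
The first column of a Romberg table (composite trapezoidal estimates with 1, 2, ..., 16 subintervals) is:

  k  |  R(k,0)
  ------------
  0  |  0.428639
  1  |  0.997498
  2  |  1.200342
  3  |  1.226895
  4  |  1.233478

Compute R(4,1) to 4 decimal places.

R(4,1) = (4·1.233478 − 1.226895) / 3 = 1.235672

1.2357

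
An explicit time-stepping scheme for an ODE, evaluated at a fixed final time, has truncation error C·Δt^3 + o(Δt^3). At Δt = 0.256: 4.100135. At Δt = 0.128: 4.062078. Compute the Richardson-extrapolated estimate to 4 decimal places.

The leading error scales as Δt^3; refining by a factor of 2 reduces it by 2^3 = 8.
Extrapolated value = (8·A(Δt/2) − A(Δt)) / (8 − 1)
= (8·4.062078 − 4.100135) / 7
= 28.396489 / 7 = 4.056641

4.0566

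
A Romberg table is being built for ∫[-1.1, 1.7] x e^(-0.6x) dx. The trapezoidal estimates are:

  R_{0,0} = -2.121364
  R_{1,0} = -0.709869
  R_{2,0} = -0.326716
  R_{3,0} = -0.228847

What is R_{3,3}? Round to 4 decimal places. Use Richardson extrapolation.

Richardson extrapolation on the trapezoidal column (denominator 4−1=3):
R_{1,1} = -0.709869 + (-0.709869 − (-2.121364))/3 = -0.239371
R_{2,1} = (4·(-0.326716) − (-0.709869)) / 3 = -0.198998
R_{3,1} = (4·(-0.228847) − (-0.326716)) / 3 = -0.196224
R_{2,2} = -0.198998 + (-0.198998 − (-0.239371))/15 = -0.196306
R_{3,2} = (16·(-0.196224) − (-0.198998)) / 15 = -0.196039
R_{3,3} = (64·(-0.196039) − (-0.196306)) / 63 = -0.196035

-0.1960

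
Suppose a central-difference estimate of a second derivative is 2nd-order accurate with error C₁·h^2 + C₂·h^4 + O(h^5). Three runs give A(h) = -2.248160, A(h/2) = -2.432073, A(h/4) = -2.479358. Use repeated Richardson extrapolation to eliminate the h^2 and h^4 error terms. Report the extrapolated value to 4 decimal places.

-2.4952

First eliminate the h^2 term (factor 2^2 = 4):
  B₁ = (4·(-2.432073) − (-2.248160))/3 = -2.493377
  B₂ = (4·(-2.479358) − (-2.432073))/3 = -2.495120
Then eliminate the h^4 term (factor 2^4 = 16):
  (16·(-2.495120) − (-2.493377))/15 = -2.495236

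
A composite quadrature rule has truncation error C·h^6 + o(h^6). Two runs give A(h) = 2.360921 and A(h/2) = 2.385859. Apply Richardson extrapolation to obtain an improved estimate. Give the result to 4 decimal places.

2.3863

Extrapolated value = (64·A(h/2) − A(h)) / (64 − 1)
= (64·2.385859 − 2.360921) / 63
= 150.334055 / 63 = 2.386255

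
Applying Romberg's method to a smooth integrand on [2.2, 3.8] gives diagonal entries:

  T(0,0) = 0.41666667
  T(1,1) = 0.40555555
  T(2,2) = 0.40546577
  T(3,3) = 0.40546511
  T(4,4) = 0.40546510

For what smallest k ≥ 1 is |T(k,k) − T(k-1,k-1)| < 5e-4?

k = 2

|T(1,1) − T(0,0)| = 0.01111112 ≥ 5e-4
|T(2,2) − T(1,1)| = 0.00008978 < 5e-4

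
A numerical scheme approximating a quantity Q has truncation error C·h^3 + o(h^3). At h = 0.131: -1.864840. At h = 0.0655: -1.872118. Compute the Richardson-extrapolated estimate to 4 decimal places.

-1.8732

The leading error scales as h^3; refining by a factor of 2 reduces it by 2^3 = 8.
Extrapolated value = (8·A(h/2) − A(h)) / (8 − 1)
= (8·(-1.872118) − (-1.864840)) / 7
= -13.112104 / 7 = -1.873158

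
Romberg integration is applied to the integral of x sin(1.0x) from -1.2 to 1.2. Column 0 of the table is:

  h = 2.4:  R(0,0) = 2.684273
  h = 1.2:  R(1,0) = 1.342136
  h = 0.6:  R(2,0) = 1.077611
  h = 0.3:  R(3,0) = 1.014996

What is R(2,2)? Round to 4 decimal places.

R(1,1) = 1.342136 + (1.342136 − 2.684273)/3 = 0.894757
R(2,1) = 1.077611 + (1.077611 − 1.342136)/3 = 0.989436
R(2,2) = (16·0.989436 − 0.894757) / 15 = 0.995748

0.9957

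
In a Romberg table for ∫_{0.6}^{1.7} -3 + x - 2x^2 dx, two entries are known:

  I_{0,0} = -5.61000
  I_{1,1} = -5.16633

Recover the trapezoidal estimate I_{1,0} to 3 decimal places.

-5.277

From I_{1,1} = (4·I_{1,0} − I_{0,0})/3, solve for I_{1,0}:
4·I_{1,0} = 3·(-5.16633) + (-5.61000) = -21.10899
I_{1,0} = -5.27725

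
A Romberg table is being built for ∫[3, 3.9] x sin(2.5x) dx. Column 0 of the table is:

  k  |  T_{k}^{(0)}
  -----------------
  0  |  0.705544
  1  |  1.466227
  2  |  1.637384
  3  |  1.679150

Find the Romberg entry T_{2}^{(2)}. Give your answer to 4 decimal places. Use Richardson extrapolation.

Richardson extrapolation on the trapezoidal column (denominator 4−1=3):
T_{1}^{(1)} = (4·1.466227 − 0.705544) / 3 = 1.719788
T_{2}^{(1)} = 1.637384 + (1.637384 − 1.466227)/3 = 1.694436
T_{2}^{(2)} = (16·1.694436 − 1.719788) / 15 = 1.692746

1.6927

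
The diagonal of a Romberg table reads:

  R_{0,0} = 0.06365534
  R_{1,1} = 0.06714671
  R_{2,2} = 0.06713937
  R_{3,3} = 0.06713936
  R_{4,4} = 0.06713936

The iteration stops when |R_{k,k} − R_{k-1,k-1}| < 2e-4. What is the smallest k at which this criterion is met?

|R_{1,1} − R_{0,0}| = 0.00349137 ≥ 2e-4
|R_{2,2} − R_{1,1}| = 0.00000734 < 2e-4

k = 2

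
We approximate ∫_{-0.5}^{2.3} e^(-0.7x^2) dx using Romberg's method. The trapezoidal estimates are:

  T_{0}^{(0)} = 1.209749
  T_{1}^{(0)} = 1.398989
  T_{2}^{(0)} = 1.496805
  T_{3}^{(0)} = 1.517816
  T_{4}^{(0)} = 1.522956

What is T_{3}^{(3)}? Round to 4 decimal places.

Richardson extrapolation on the trapezoidal column (denominator 4−1=3):
T_{1}^{(1)} = (4·1.398989 − 1.209749) / 3 = 1.462069
T_{2}^{(1)} = (4·1.496805 − 1.398989) / 3 = 1.529410
T_{3}^{(1)} = 1.517816 + (1.517816 − 1.496805)/3 = 1.524820
T_{2}^{(2)} = 1.529410 + (1.529410 − 1.462069)/15 = 1.533899
T_{3}^{(2)} = 1.524820 + (1.524820 − 1.529410)/15 = 1.524514
T_{3}^{(3)} = (64·1.524514 − 1.533899) / 63 = 1.524365
(Column j=1 coincides with Simpson's rule on the same nodes.)

1.5244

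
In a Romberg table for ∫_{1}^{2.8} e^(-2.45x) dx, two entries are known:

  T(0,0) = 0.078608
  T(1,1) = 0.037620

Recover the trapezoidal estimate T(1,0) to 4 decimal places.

0.0479

From T(1,1) = (4·T(1,0) − T(0,0))/3, solve for T(1,0):
4·T(1,0) = 3·0.037620 + 0.078608 = 0.191468
T(1,0) = 0.047867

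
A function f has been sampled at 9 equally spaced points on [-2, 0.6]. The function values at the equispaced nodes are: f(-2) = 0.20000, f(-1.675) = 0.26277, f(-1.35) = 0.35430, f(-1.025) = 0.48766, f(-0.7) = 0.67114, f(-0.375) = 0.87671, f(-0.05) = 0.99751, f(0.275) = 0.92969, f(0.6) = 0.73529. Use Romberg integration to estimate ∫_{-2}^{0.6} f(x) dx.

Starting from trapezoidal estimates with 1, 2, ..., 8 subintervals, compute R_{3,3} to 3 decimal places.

1.646

R_{0,0} (trapezoid, 1 panel, h=2.6000): 1.21588
R_{1,0} (trapezoid, 2 panels, h=1.3000): 1.48042
R_{2,0} (trapezoid, 4 panels, h=0.6500): 1.61889
R_{3,0} (trapezoid, 8 panels, h=0.3250): 1.64041
R_{1,1} = 1.48042 + (1.48042 − 1.21588)/3 = 1.56860
R_{2,1} = 1.61889 + (1.61889 − 1.48042)/3 = 1.66505
R_{3,1} = 1.64041 + (1.64041 − 1.61889)/3 = 1.64758
R_{2,2} = 1.66505 + (1.66505 − 1.56860)/15 = 1.67148
R_{3,2} = 1.64758 + (1.64758 − 1.66505)/15 = 1.64642
R_{3,3} = 1.64642 + (1.64642 − 1.67148)/63 = 1.64602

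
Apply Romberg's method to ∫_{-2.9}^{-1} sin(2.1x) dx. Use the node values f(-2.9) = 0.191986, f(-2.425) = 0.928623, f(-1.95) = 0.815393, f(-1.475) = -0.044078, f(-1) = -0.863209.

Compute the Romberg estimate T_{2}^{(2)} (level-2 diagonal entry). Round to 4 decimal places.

0.7049

T_{0}^{(0)} (trapezoid, 1 panel, h=1.9000): -0.637662
T_{1}^{(0)} (trapezoid, 2 panels, h=0.9500): 0.455792
T_{2}^{(0)} (trapezoid, 4 panels, h=0.4750): 0.648055
T_{1}^{(1)} = 0.455792 + (0.455792 − (-0.637662))/3 = 0.820277
T_{2}^{(1)} = 0.648055 + (0.648055 − 0.455792)/3 = 0.712143
T_{2}^{(2)} = 0.712143 + (0.712143 − 0.820277)/15 = 0.704934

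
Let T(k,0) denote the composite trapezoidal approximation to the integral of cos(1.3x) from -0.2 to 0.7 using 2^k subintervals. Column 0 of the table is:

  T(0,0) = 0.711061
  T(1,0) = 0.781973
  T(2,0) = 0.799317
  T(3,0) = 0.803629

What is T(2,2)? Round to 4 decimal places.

0.8051

T(1,1) = (4·0.781973 − 0.711061) / 3 = 0.805610
T(2,1) = 0.799317 + (0.799317 − 0.781973)/3 = 0.805098
T(2,2) = 0.805098 + (0.805098 − 0.805610)/15 = 0.805064
(Column j=1 coincides with Simpson's rule on the same nodes.)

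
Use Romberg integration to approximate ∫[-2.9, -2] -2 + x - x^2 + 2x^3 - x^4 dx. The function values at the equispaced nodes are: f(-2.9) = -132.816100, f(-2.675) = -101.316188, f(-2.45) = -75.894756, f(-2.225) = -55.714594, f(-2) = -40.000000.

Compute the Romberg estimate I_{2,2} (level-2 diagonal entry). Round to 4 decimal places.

-71.4543

I_{0,0} (trapezoid, 1 panel, h=0.9000): -77.767245
I_{1,0} (trapezoid, 2 panels, h=0.4500): -73.036263
I_{2,0} (trapezoid, 4 panels, h=0.2250): -71.850057
I_{1,1} = -73.036263 + (-73.036263 − (-77.767245))/3 = -71.459269
I_{2,1} = -71.850057 + (-71.850057 − (-73.036263))/3 = -71.454655
I_{2,2} = -71.454655 + (-71.454655 − (-71.459269))/15 = -71.454347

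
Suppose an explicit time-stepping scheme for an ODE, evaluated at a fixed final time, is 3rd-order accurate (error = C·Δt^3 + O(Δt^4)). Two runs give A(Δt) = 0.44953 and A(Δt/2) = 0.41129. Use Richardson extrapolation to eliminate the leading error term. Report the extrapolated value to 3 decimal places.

0.406

Extrapolated value = (8·A(Δt/2) − A(Δt)) / (8 − 1)
= (8·0.41129 − 0.44953) / 7
= 2.84079 / 7 = 0.40583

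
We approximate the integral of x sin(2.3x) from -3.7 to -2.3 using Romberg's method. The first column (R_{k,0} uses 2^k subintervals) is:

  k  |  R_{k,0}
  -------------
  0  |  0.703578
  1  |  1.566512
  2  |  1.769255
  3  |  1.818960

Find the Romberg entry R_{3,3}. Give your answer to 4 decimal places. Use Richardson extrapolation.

R_{1,1} = (4·1.566512 − 0.703578) / 3 = 1.854157
R_{2,1} = 1.769255 + (1.769255 − 1.566512)/3 = 1.836836
R_{3,1} = 1.818960 + (1.818960 − 1.769255)/3 = 1.835528
R_{2,2} = (16·1.836836 − 1.854157) / 15 = 1.835681
R_{3,2} = (16·1.835528 − 1.836836) / 15 = 1.835441
R_{3,3} = 1.835441 + (1.835441 − 1.835681)/63 = 1.835437

1.8354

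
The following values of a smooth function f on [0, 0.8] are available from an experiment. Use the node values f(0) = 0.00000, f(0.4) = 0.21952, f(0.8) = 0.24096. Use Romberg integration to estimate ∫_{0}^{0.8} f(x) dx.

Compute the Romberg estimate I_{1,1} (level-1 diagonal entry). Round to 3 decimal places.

I_{0,0} (trapezoid, 1 panel, h=0.8000): 0.09638
I_{1,0} (trapezoid, 2 panels, h=0.4000): 0.13600
I_{1,1} = 0.13600 + (0.13600 − 0.09638)/3 = 0.14921

0.149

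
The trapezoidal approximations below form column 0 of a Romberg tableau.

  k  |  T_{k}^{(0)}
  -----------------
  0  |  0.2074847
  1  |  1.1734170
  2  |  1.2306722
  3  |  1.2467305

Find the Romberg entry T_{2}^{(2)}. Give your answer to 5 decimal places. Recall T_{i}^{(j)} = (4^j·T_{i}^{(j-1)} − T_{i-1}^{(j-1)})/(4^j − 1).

Richardson extrapolation on the trapezoidal column (denominator 4−1=3):
T_{1}^{(1)} = (4·1.1734170 − 0.2074847) / 3 = 1.4953944
T_{2}^{(1)} = (4·1.2306722 − 1.1734170) / 3 = 1.2497573
T_{2}^{(2)} = 1.2497573 + (1.2497573 − 1.4953944)/15 = 1.2333815

1.23338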